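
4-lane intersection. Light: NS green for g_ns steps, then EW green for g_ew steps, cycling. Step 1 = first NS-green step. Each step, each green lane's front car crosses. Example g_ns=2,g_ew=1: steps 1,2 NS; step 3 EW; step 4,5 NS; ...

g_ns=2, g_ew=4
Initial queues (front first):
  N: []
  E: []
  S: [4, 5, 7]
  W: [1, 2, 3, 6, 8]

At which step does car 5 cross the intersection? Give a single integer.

Step 1 [NS]: N:empty,E:wait,S:car4-GO,W:wait | queues: N=0 E=0 S=2 W=5
Step 2 [NS]: N:empty,E:wait,S:car5-GO,W:wait | queues: N=0 E=0 S=1 W=5
Step 3 [EW]: N:wait,E:empty,S:wait,W:car1-GO | queues: N=0 E=0 S=1 W=4
Step 4 [EW]: N:wait,E:empty,S:wait,W:car2-GO | queues: N=0 E=0 S=1 W=3
Step 5 [EW]: N:wait,E:empty,S:wait,W:car3-GO | queues: N=0 E=0 S=1 W=2
Step 6 [EW]: N:wait,E:empty,S:wait,W:car6-GO | queues: N=0 E=0 S=1 W=1
Step 7 [NS]: N:empty,E:wait,S:car7-GO,W:wait | queues: N=0 E=0 S=0 W=1
Step 8 [NS]: N:empty,E:wait,S:empty,W:wait | queues: N=0 E=0 S=0 W=1
Step 9 [EW]: N:wait,E:empty,S:wait,W:car8-GO | queues: N=0 E=0 S=0 W=0
Car 5 crosses at step 2

2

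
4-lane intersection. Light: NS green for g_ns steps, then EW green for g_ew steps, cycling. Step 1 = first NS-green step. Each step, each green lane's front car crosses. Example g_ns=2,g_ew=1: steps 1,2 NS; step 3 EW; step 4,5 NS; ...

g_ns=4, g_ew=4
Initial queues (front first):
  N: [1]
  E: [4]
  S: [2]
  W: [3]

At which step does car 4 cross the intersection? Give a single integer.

Step 1 [NS]: N:car1-GO,E:wait,S:car2-GO,W:wait | queues: N=0 E=1 S=0 W=1
Step 2 [NS]: N:empty,E:wait,S:empty,W:wait | queues: N=0 E=1 S=0 W=1
Step 3 [NS]: N:empty,E:wait,S:empty,W:wait | queues: N=0 E=1 S=0 W=1
Step 4 [NS]: N:empty,E:wait,S:empty,W:wait | queues: N=0 E=1 S=0 W=1
Step 5 [EW]: N:wait,E:car4-GO,S:wait,W:car3-GO | queues: N=0 E=0 S=0 W=0
Car 4 crosses at step 5

5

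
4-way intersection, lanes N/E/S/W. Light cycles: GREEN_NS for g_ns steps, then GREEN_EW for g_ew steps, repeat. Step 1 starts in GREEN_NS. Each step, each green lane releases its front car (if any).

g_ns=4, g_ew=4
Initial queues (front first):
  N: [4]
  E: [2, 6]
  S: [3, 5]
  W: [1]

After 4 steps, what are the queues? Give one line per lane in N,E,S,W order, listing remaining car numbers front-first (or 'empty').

Step 1 [NS]: N:car4-GO,E:wait,S:car3-GO,W:wait | queues: N=0 E=2 S=1 W=1
Step 2 [NS]: N:empty,E:wait,S:car5-GO,W:wait | queues: N=0 E=2 S=0 W=1
Step 3 [NS]: N:empty,E:wait,S:empty,W:wait | queues: N=0 E=2 S=0 W=1
Step 4 [NS]: N:empty,E:wait,S:empty,W:wait | queues: N=0 E=2 S=0 W=1

N: empty
E: 2 6
S: empty
W: 1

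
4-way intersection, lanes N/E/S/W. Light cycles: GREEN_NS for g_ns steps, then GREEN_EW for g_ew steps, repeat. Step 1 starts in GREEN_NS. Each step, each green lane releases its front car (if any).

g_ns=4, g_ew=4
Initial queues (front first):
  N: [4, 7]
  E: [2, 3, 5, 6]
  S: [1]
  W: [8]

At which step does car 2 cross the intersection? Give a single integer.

Step 1 [NS]: N:car4-GO,E:wait,S:car1-GO,W:wait | queues: N=1 E=4 S=0 W=1
Step 2 [NS]: N:car7-GO,E:wait,S:empty,W:wait | queues: N=0 E=4 S=0 W=1
Step 3 [NS]: N:empty,E:wait,S:empty,W:wait | queues: N=0 E=4 S=0 W=1
Step 4 [NS]: N:empty,E:wait,S:empty,W:wait | queues: N=0 E=4 S=0 W=1
Step 5 [EW]: N:wait,E:car2-GO,S:wait,W:car8-GO | queues: N=0 E=3 S=0 W=0
Step 6 [EW]: N:wait,E:car3-GO,S:wait,W:empty | queues: N=0 E=2 S=0 W=0
Step 7 [EW]: N:wait,E:car5-GO,S:wait,W:empty | queues: N=0 E=1 S=0 W=0
Step 8 [EW]: N:wait,E:car6-GO,S:wait,W:empty | queues: N=0 E=0 S=0 W=0
Car 2 crosses at step 5

5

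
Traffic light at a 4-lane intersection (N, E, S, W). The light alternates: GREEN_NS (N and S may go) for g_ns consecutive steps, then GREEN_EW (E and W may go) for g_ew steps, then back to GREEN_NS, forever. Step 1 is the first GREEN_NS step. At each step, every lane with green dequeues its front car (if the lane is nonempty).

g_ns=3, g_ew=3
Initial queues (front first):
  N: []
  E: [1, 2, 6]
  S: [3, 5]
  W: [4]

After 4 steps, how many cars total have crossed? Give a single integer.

Answer: 4

Derivation:
Step 1 [NS]: N:empty,E:wait,S:car3-GO,W:wait | queues: N=0 E=3 S=1 W=1
Step 2 [NS]: N:empty,E:wait,S:car5-GO,W:wait | queues: N=0 E=3 S=0 W=1
Step 3 [NS]: N:empty,E:wait,S:empty,W:wait | queues: N=0 E=3 S=0 W=1
Step 4 [EW]: N:wait,E:car1-GO,S:wait,W:car4-GO | queues: N=0 E=2 S=0 W=0
Cars crossed by step 4: 4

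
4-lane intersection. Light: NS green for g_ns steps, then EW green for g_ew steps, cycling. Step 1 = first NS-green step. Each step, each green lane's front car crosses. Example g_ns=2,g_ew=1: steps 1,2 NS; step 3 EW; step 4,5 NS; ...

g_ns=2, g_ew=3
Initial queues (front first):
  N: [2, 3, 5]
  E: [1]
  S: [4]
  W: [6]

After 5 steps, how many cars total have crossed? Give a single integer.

Answer: 5

Derivation:
Step 1 [NS]: N:car2-GO,E:wait,S:car4-GO,W:wait | queues: N=2 E=1 S=0 W=1
Step 2 [NS]: N:car3-GO,E:wait,S:empty,W:wait | queues: N=1 E=1 S=0 W=1
Step 3 [EW]: N:wait,E:car1-GO,S:wait,W:car6-GO | queues: N=1 E=0 S=0 W=0
Step 4 [EW]: N:wait,E:empty,S:wait,W:empty | queues: N=1 E=0 S=0 W=0
Step 5 [EW]: N:wait,E:empty,S:wait,W:empty | queues: N=1 E=0 S=0 W=0
Cars crossed by step 5: 5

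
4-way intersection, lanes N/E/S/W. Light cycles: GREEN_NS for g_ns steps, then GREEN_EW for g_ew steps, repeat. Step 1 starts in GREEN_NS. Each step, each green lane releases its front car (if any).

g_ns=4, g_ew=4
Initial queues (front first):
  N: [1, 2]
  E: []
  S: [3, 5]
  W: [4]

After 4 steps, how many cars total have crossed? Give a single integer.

Answer: 4

Derivation:
Step 1 [NS]: N:car1-GO,E:wait,S:car3-GO,W:wait | queues: N=1 E=0 S=1 W=1
Step 2 [NS]: N:car2-GO,E:wait,S:car5-GO,W:wait | queues: N=0 E=0 S=0 W=1
Step 3 [NS]: N:empty,E:wait,S:empty,W:wait | queues: N=0 E=0 S=0 W=1
Step 4 [NS]: N:empty,E:wait,S:empty,W:wait | queues: N=0 E=0 S=0 W=1
Cars crossed by step 4: 4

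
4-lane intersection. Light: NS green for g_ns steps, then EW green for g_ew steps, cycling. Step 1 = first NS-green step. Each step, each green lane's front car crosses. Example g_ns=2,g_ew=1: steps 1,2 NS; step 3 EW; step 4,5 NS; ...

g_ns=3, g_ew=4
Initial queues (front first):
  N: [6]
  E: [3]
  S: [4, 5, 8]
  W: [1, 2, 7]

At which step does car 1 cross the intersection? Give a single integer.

Step 1 [NS]: N:car6-GO,E:wait,S:car4-GO,W:wait | queues: N=0 E=1 S=2 W=3
Step 2 [NS]: N:empty,E:wait,S:car5-GO,W:wait | queues: N=0 E=1 S=1 W=3
Step 3 [NS]: N:empty,E:wait,S:car8-GO,W:wait | queues: N=0 E=1 S=0 W=3
Step 4 [EW]: N:wait,E:car3-GO,S:wait,W:car1-GO | queues: N=0 E=0 S=0 W=2
Step 5 [EW]: N:wait,E:empty,S:wait,W:car2-GO | queues: N=0 E=0 S=0 W=1
Step 6 [EW]: N:wait,E:empty,S:wait,W:car7-GO | queues: N=0 E=0 S=0 W=0
Car 1 crosses at step 4

4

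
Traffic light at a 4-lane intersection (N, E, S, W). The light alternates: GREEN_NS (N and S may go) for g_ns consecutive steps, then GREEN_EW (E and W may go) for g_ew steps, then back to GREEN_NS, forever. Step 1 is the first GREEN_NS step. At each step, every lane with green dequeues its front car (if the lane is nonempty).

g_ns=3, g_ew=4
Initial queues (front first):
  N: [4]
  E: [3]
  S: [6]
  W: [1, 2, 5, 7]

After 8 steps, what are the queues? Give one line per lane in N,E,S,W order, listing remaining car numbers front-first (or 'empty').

Step 1 [NS]: N:car4-GO,E:wait,S:car6-GO,W:wait | queues: N=0 E=1 S=0 W=4
Step 2 [NS]: N:empty,E:wait,S:empty,W:wait | queues: N=0 E=1 S=0 W=4
Step 3 [NS]: N:empty,E:wait,S:empty,W:wait | queues: N=0 E=1 S=0 W=4
Step 4 [EW]: N:wait,E:car3-GO,S:wait,W:car1-GO | queues: N=0 E=0 S=0 W=3
Step 5 [EW]: N:wait,E:empty,S:wait,W:car2-GO | queues: N=0 E=0 S=0 W=2
Step 6 [EW]: N:wait,E:empty,S:wait,W:car5-GO | queues: N=0 E=0 S=0 W=1
Step 7 [EW]: N:wait,E:empty,S:wait,W:car7-GO | queues: N=0 E=0 S=0 W=0

N: empty
E: empty
S: empty
W: empty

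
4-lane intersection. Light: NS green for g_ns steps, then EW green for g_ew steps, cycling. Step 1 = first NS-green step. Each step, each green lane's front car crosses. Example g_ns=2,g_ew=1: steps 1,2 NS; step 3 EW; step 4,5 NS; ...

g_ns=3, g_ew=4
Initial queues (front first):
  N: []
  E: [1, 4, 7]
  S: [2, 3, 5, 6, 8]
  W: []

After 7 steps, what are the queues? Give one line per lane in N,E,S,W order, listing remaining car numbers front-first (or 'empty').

Step 1 [NS]: N:empty,E:wait,S:car2-GO,W:wait | queues: N=0 E=3 S=4 W=0
Step 2 [NS]: N:empty,E:wait,S:car3-GO,W:wait | queues: N=0 E=3 S=3 W=0
Step 3 [NS]: N:empty,E:wait,S:car5-GO,W:wait | queues: N=0 E=3 S=2 W=0
Step 4 [EW]: N:wait,E:car1-GO,S:wait,W:empty | queues: N=0 E=2 S=2 W=0
Step 5 [EW]: N:wait,E:car4-GO,S:wait,W:empty | queues: N=0 E=1 S=2 W=0
Step 6 [EW]: N:wait,E:car7-GO,S:wait,W:empty | queues: N=0 E=0 S=2 W=0
Step 7 [EW]: N:wait,E:empty,S:wait,W:empty | queues: N=0 E=0 S=2 W=0

N: empty
E: empty
S: 6 8
W: empty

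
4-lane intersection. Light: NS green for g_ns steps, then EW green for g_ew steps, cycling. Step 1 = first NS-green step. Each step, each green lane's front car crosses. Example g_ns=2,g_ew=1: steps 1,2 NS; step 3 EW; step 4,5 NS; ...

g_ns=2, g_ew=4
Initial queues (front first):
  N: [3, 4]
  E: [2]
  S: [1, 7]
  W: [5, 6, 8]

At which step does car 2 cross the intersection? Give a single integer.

Step 1 [NS]: N:car3-GO,E:wait,S:car1-GO,W:wait | queues: N=1 E=1 S=1 W=3
Step 2 [NS]: N:car4-GO,E:wait,S:car7-GO,W:wait | queues: N=0 E=1 S=0 W=3
Step 3 [EW]: N:wait,E:car2-GO,S:wait,W:car5-GO | queues: N=0 E=0 S=0 W=2
Step 4 [EW]: N:wait,E:empty,S:wait,W:car6-GO | queues: N=0 E=0 S=0 W=1
Step 5 [EW]: N:wait,E:empty,S:wait,W:car8-GO | queues: N=0 E=0 S=0 W=0
Car 2 crosses at step 3

3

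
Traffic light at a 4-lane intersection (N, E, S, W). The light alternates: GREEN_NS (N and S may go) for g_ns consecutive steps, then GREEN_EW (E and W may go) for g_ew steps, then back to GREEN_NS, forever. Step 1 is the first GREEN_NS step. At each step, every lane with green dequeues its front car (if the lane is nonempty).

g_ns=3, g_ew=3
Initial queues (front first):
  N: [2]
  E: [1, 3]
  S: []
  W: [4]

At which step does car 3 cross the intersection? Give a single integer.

Step 1 [NS]: N:car2-GO,E:wait,S:empty,W:wait | queues: N=0 E=2 S=0 W=1
Step 2 [NS]: N:empty,E:wait,S:empty,W:wait | queues: N=0 E=2 S=0 W=1
Step 3 [NS]: N:empty,E:wait,S:empty,W:wait | queues: N=0 E=2 S=0 W=1
Step 4 [EW]: N:wait,E:car1-GO,S:wait,W:car4-GO | queues: N=0 E=1 S=0 W=0
Step 5 [EW]: N:wait,E:car3-GO,S:wait,W:empty | queues: N=0 E=0 S=0 W=0
Car 3 crosses at step 5

5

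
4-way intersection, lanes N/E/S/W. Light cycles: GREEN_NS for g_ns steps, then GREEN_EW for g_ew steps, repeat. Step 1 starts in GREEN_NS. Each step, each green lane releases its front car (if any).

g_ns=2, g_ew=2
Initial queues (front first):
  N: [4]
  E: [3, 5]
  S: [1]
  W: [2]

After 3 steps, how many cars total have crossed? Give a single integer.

Answer: 4

Derivation:
Step 1 [NS]: N:car4-GO,E:wait,S:car1-GO,W:wait | queues: N=0 E=2 S=0 W=1
Step 2 [NS]: N:empty,E:wait,S:empty,W:wait | queues: N=0 E=2 S=0 W=1
Step 3 [EW]: N:wait,E:car3-GO,S:wait,W:car2-GO | queues: N=0 E=1 S=0 W=0
Cars crossed by step 3: 4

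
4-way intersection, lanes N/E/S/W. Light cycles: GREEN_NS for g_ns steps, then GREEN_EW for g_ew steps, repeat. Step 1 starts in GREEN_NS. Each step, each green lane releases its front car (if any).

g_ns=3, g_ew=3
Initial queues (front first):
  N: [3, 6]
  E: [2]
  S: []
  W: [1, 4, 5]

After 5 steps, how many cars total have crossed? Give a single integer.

Answer: 5

Derivation:
Step 1 [NS]: N:car3-GO,E:wait,S:empty,W:wait | queues: N=1 E=1 S=0 W=3
Step 2 [NS]: N:car6-GO,E:wait,S:empty,W:wait | queues: N=0 E=1 S=0 W=3
Step 3 [NS]: N:empty,E:wait,S:empty,W:wait | queues: N=0 E=1 S=0 W=3
Step 4 [EW]: N:wait,E:car2-GO,S:wait,W:car1-GO | queues: N=0 E=0 S=0 W=2
Step 5 [EW]: N:wait,E:empty,S:wait,W:car4-GO | queues: N=0 E=0 S=0 W=1
Cars crossed by step 5: 5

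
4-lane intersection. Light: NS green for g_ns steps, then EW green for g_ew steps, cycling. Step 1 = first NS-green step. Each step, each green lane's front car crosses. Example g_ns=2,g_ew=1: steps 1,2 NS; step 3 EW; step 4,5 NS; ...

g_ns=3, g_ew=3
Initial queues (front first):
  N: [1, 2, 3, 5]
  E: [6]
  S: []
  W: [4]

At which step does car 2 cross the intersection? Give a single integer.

Step 1 [NS]: N:car1-GO,E:wait,S:empty,W:wait | queues: N=3 E=1 S=0 W=1
Step 2 [NS]: N:car2-GO,E:wait,S:empty,W:wait | queues: N=2 E=1 S=0 W=1
Step 3 [NS]: N:car3-GO,E:wait,S:empty,W:wait | queues: N=1 E=1 S=0 W=1
Step 4 [EW]: N:wait,E:car6-GO,S:wait,W:car4-GO | queues: N=1 E=0 S=0 W=0
Step 5 [EW]: N:wait,E:empty,S:wait,W:empty | queues: N=1 E=0 S=0 W=0
Step 6 [EW]: N:wait,E:empty,S:wait,W:empty | queues: N=1 E=0 S=0 W=0
Step 7 [NS]: N:car5-GO,E:wait,S:empty,W:wait | queues: N=0 E=0 S=0 W=0
Car 2 crosses at step 2

2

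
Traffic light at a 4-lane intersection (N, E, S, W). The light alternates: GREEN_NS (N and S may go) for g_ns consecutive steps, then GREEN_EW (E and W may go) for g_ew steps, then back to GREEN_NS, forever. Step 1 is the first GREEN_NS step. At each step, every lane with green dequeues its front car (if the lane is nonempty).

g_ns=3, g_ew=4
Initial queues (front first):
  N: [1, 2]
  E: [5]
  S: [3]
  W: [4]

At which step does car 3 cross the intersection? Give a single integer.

Step 1 [NS]: N:car1-GO,E:wait,S:car3-GO,W:wait | queues: N=1 E=1 S=0 W=1
Step 2 [NS]: N:car2-GO,E:wait,S:empty,W:wait | queues: N=0 E=1 S=0 W=1
Step 3 [NS]: N:empty,E:wait,S:empty,W:wait | queues: N=0 E=1 S=0 W=1
Step 4 [EW]: N:wait,E:car5-GO,S:wait,W:car4-GO | queues: N=0 E=0 S=0 W=0
Car 3 crosses at step 1

1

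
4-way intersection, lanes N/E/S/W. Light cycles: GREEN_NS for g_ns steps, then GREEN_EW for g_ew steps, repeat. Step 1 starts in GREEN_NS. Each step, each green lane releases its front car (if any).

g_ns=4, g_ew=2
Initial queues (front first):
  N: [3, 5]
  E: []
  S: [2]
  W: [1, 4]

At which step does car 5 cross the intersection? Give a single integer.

Step 1 [NS]: N:car3-GO,E:wait,S:car2-GO,W:wait | queues: N=1 E=0 S=0 W=2
Step 2 [NS]: N:car5-GO,E:wait,S:empty,W:wait | queues: N=0 E=0 S=0 W=2
Step 3 [NS]: N:empty,E:wait,S:empty,W:wait | queues: N=0 E=0 S=0 W=2
Step 4 [NS]: N:empty,E:wait,S:empty,W:wait | queues: N=0 E=0 S=0 W=2
Step 5 [EW]: N:wait,E:empty,S:wait,W:car1-GO | queues: N=0 E=0 S=0 W=1
Step 6 [EW]: N:wait,E:empty,S:wait,W:car4-GO | queues: N=0 E=0 S=0 W=0
Car 5 crosses at step 2

2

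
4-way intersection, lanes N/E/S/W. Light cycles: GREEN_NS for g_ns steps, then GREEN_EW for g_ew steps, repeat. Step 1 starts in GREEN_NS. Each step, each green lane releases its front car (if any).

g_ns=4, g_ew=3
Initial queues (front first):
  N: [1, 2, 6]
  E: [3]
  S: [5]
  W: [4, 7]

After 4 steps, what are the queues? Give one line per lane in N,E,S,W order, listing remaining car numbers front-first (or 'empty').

Step 1 [NS]: N:car1-GO,E:wait,S:car5-GO,W:wait | queues: N=2 E=1 S=0 W=2
Step 2 [NS]: N:car2-GO,E:wait,S:empty,W:wait | queues: N=1 E=1 S=0 W=2
Step 3 [NS]: N:car6-GO,E:wait,S:empty,W:wait | queues: N=0 E=1 S=0 W=2
Step 4 [NS]: N:empty,E:wait,S:empty,W:wait | queues: N=0 E=1 S=0 W=2

N: empty
E: 3
S: empty
W: 4 7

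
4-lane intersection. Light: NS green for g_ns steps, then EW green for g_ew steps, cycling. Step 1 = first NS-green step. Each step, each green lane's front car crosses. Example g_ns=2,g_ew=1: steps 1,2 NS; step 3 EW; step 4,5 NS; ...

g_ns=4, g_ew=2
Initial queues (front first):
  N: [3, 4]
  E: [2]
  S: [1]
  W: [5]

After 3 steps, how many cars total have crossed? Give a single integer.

Step 1 [NS]: N:car3-GO,E:wait,S:car1-GO,W:wait | queues: N=1 E=1 S=0 W=1
Step 2 [NS]: N:car4-GO,E:wait,S:empty,W:wait | queues: N=0 E=1 S=0 W=1
Step 3 [NS]: N:empty,E:wait,S:empty,W:wait | queues: N=0 E=1 S=0 W=1
Cars crossed by step 3: 3

Answer: 3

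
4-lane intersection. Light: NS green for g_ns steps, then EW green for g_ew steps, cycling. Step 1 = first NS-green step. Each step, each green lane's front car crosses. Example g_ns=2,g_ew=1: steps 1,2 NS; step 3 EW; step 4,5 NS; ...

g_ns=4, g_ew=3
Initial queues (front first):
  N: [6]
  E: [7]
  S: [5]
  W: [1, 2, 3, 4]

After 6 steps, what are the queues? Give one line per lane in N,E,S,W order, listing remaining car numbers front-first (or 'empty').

Step 1 [NS]: N:car6-GO,E:wait,S:car5-GO,W:wait | queues: N=0 E=1 S=0 W=4
Step 2 [NS]: N:empty,E:wait,S:empty,W:wait | queues: N=0 E=1 S=0 W=4
Step 3 [NS]: N:empty,E:wait,S:empty,W:wait | queues: N=0 E=1 S=0 W=4
Step 4 [NS]: N:empty,E:wait,S:empty,W:wait | queues: N=0 E=1 S=0 W=4
Step 5 [EW]: N:wait,E:car7-GO,S:wait,W:car1-GO | queues: N=0 E=0 S=0 W=3
Step 6 [EW]: N:wait,E:empty,S:wait,W:car2-GO | queues: N=0 E=0 S=0 W=2

N: empty
E: empty
S: empty
W: 3 4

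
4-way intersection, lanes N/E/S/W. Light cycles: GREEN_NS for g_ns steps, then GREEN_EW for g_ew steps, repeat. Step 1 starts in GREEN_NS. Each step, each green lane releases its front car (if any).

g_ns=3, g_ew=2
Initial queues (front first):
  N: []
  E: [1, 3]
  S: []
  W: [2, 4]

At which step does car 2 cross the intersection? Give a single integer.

Step 1 [NS]: N:empty,E:wait,S:empty,W:wait | queues: N=0 E=2 S=0 W=2
Step 2 [NS]: N:empty,E:wait,S:empty,W:wait | queues: N=0 E=2 S=0 W=2
Step 3 [NS]: N:empty,E:wait,S:empty,W:wait | queues: N=0 E=2 S=0 W=2
Step 4 [EW]: N:wait,E:car1-GO,S:wait,W:car2-GO | queues: N=0 E=1 S=0 W=1
Step 5 [EW]: N:wait,E:car3-GO,S:wait,W:car4-GO | queues: N=0 E=0 S=0 W=0
Car 2 crosses at step 4

4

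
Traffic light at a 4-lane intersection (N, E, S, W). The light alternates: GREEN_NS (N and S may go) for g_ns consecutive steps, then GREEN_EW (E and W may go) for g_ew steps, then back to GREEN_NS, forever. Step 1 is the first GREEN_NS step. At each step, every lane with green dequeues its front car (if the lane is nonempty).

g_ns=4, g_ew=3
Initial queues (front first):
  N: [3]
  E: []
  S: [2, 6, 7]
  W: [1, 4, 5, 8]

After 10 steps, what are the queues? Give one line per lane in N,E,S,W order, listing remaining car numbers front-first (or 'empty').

Step 1 [NS]: N:car3-GO,E:wait,S:car2-GO,W:wait | queues: N=0 E=0 S=2 W=4
Step 2 [NS]: N:empty,E:wait,S:car6-GO,W:wait | queues: N=0 E=0 S=1 W=4
Step 3 [NS]: N:empty,E:wait,S:car7-GO,W:wait | queues: N=0 E=0 S=0 W=4
Step 4 [NS]: N:empty,E:wait,S:empty,W:wait | queues: N=0 E=0 S=0 W=4
Step 5 [EW]: N:wait,E:empty,S:wait,W:car1-GO | queues: N=0 E=0 S=0 W=3
Step 6 [EW]: N:wait,E:empty,S:wait,W:car4-GO | queues: N=0 E=0 S=0 W=2
Step 7 [EW]: N:wait,E:empty,S:wait,W:car5-GO | queues: N=0 E=0 S=0 W=1
Step 8 [NS]: N:empty,E:wait,S:empty,W:wait | queues: N=0 E=0 S=0 W=1
Step 9 [NS]: N:empty,E:wait,S:empty,W:wait | queues: N=0 E=0 S=0 W=1
Step 10 [NS]: N:empty,E:wait,S:empty,W:wait | queues: N=0 E=0 S=0 W=1

N: empty
E: empty
S: empty
W: 8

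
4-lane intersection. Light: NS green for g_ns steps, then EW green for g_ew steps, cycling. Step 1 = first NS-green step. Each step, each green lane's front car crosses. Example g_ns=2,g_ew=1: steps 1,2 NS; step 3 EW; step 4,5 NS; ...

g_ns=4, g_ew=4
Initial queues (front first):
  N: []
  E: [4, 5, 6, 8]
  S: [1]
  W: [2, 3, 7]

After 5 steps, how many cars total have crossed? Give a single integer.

Answer: 3

Derivation:
Step 1 [NS]: N:empty,E:wait,S:car1-GO,W:wait | queues: N=0 E=4 S=0 W=3
Step 2 [NS]: N:empty,E:wait,S:empty,W:wait | queues: N=0 E=4 S=0 W=3
Step 3 [NS]: N:empty,E:wait,S:empty,W:wait | queues: N=0 E=4 S=0 W=3
Step 4 [NS]: N:empty,E:wait,S:empty,W:wait | queues: N=0 E=4 S=0 W=3
Step 5 [EW]: N:wait,E:car4-GO,S:wait,W:car2-GO | queues: N=0 E=3 S=0 W=2
Cars crossed by step 5: 3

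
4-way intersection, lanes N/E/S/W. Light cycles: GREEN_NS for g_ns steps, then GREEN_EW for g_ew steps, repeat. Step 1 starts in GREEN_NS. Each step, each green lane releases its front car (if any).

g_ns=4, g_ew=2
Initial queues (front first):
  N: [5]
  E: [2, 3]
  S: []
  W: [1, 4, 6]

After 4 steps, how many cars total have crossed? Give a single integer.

Step 1 [NS]: N:car5-GO,E:wait,S:empty,W:wait | queues: N=0 E=2 S=0 W=3
Step 2 [NS]: N:empty,E:wait,S:empty,W:wait | queues: N=0 E=2 S=0 W=3
Step 3 [NS]: N:empty,E:wait,S:empty,W:wait | queues: N=0 E=2 S=0 W=3
Step 4 [NS]: N:empty,E:wait,S:empty,W:wait | queues: N=0 E=2 S=0 W=3
Cars crossed by step 4: 1

Answer: 1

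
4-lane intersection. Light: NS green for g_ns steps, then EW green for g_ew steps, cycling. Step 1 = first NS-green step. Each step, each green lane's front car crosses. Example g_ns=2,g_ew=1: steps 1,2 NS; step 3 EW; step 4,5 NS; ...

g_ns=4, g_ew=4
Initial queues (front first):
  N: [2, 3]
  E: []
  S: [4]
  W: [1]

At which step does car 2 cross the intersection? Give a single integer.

Step 1 [NS]: N:car2-GO,E:wait,S:car4-GO,W:wait | queues: N=1 E=0 S=0 W=1
Step 2 [NS]: N:car3-GO,E:wait,S:empty,W:wait | queues: N=0 E=0 S=0 W=1
Step 3 [NS]: N:empty,E:wait,S:empty,W:wait | queues: N=0 E=0 S=0 W=1
Step 4 [NS]: N:empty,E:wait,S:empty,W:wait | queues: N=0 E=0 S=0 W=1
Step 5 [EW]: N:wait,E:empty,S:wait,W:car1-GO | queues: N=0 E=0 S=0 W=0
Car 2 crosses at step 1

1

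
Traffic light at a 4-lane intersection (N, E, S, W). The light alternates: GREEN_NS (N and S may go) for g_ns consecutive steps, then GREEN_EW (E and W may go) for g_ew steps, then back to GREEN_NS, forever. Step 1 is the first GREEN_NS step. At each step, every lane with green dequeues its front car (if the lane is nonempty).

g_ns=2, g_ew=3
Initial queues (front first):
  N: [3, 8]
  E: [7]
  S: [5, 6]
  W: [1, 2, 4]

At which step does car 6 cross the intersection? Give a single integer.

Step 1 [NS]: N:car3-GO,E:wait,S:car5-GO,W:wait | queues: N=1 E=1 S=1 W=3
Step 2 [NS]: N:car8-GO,E:wait,S:car6-GO,W:wait | queues: N=0 E=1 S=0 W=3
Step 3 [EW]: N:wait,E:car7-GO,S:wait,W:car1-GO | queues: N=0 E=0 S=0 W=2
Step 4 [EW]: N:wait,E:empty,S:wait,W:car2-GO | queues: N=0 E=0 S=0 W=1
Step 5 [EW]: N:wait,E:empty,S:wait,W:car4-GO | queues: N=0 E=0 S=0 W=0
Car 6 crosses at step 2

2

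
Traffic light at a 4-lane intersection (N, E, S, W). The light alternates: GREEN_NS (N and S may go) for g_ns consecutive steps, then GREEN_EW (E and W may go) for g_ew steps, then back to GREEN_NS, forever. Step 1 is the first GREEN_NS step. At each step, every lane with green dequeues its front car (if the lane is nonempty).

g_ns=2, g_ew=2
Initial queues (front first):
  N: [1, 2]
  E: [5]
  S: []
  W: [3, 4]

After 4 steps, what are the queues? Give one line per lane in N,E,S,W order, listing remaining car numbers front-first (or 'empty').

Step 1 [NS]: N:car1-GO,E:wait,S:empty,W:wait | queues: N=1 E=1 S=0 W=2
Step 2 [NS]: N:car2-GO,E:wait,S:empty,W:wait | queues: N=0 E=1 S=0 W=2
Step 3 [EW]: N:wait,E:car5-GO,S:wait,W:car3-GO | queues: N=0 E=0 S=0 W=1
Step 4 [EW]: N:wait,E:empty,S:wait,W:car4-GO | queues: N=0 E=0 S=0 W=0

N: empty
E: empty
S: empty
W: empty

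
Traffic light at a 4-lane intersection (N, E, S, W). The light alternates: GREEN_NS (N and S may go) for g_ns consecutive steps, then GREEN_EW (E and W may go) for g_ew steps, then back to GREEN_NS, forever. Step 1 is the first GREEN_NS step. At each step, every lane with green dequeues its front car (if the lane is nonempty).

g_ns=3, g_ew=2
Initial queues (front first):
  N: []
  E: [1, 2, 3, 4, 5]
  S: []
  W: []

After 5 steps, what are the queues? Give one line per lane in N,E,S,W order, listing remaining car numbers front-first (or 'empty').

Step 1 [NS]: N:empty,E:wait,S:empty,W:wait | queues: N=0 E=5 S=0 W=0
Step 2 [NS]: N:empty,E:wait,S:empty,W:wait | queues: N=0 E=5 S=0 W=0
Step 3 [NS]: N:empty,E:wait,S:empty,W:wait | queues: N=0 E=5 S=0 W=0
Step 4 [EW]: N:wait,E:car1-GO,S:wait,W:empty | queues: N=0 E=4 S=0 W=0
Step 5 [EW]: N:wait,E:car2-GO,S:wait,W:empty | queues: N=0 E=3 S=0 W=0

N: empty
E: 3 4 5
S: empty
W: empty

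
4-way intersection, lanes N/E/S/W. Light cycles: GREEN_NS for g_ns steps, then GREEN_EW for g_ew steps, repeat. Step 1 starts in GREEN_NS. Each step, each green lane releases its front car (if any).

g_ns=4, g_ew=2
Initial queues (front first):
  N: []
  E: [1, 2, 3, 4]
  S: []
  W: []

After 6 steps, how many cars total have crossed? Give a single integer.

Step 1 [NS]: N:empty,E:wait,S:empty,W:wait | queues: N=0 E=4 S=0 W=0
Step 2 [NS]: N:empty,E:wait,S:empty,W:wait | queues: N=0 E=4 S=0 W=0
Step 3 [NS]: N:empty,E:wait,S:empty,W:wait | queues: N=0 E=4 S=0 W=0
Step 4 [NS]: N:empty,E:wait,S:empty,W:wait | queues: N=0 E=4 S=0 W=0
Step 5 [EW]: N:wait,E:car1-GO,S:wait,W:empty | queues: N=0 E=3 S=0 W=0
Step 6 [EW]: N:wait,E:car2-GO,S:wait,W:empty | queues: N=0 E=2 S=0 W=0
Cars crossed by step 6: 2

Answer: 2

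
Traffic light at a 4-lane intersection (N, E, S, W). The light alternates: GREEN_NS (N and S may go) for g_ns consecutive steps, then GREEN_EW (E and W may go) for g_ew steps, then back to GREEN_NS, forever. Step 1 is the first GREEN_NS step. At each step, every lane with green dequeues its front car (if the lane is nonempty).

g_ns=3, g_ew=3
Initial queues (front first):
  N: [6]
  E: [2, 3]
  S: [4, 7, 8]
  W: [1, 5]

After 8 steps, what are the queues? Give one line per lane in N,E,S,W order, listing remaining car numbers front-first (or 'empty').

Step 1 [NS]: N:car6-GO,E:wait,S:car4-GO,W:wait | queues: N=0 E=2 S=2 W=2
Step 2 [NS]: N:empty,E:wait,S:car7-GO,W:wait | queues: N=0 E=2 S=1 W=2
Step 3 [NS]: N:empty,E:wait,S:car8-GO,W:wait | queues: N=0 E=2 S=0 W=2
Step 4 [EW]: N:wait,E:car2-GO,S:wait,W:car1-GO | queues: N=0 E=1 S=0 W=1
Step 5 [EW]: N:wait,E:car3-GO,S:wait,W:car5-GO | queues: N=0 E=0 S=0 W=0

N: empty
E: empty
S: empty
W: empty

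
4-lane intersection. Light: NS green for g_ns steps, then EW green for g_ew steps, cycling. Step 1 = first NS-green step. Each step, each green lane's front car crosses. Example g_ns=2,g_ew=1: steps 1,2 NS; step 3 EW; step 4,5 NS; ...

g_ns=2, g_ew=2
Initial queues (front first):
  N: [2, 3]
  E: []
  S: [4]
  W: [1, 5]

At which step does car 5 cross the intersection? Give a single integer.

Step 1 [NS]: N:car2-GO,E:wait,S:car4-GO,W:wait | queues: N=1 E=0 S=0 W=2
Step 2 [NS]: N:car3-GO,E:wait,S:empty,W:wait | queues: N=0 E=0 S=0 W=2
Step 3 [EW]: N:wait,E:empty,S:wait,W:car1-GO | queues: N=0 E=0 S=0 W=1
Step 4 [EW]: N:wait,E:empty,S:wait,W:car5-GO | queues: N=0 E=0 S=0 W=0
Car 5 crosses at step 4

4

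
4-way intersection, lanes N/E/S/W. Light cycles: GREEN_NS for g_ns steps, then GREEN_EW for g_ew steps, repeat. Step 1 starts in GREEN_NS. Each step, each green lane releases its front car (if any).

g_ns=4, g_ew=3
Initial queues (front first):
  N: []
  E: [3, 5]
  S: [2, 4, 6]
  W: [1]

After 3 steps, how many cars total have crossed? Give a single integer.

Answer: 3

Derivation:
Step 1 [NS]: N:empty,E:wait,S:car2-GO,W:wait | queues: N=0 E=2 S=2 W=1
Step 2 [NS]: N:empty,E:wait,S:car4-GO,W:wait | queues: N=0 E=2 S=1 W=1
Step 3 [NS]: N:empty,E:wait,S:car6-GO,W:wait | queues: N=0 E=2 S=0 W=1
Cars crossed by step 3: 3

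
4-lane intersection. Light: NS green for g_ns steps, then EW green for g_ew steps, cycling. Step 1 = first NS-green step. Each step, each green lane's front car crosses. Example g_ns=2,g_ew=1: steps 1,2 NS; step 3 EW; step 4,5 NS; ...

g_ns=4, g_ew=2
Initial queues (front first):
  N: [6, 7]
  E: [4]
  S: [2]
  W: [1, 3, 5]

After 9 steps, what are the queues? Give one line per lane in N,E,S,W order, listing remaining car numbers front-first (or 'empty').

Step 1 [NS]: N:car6-GO,E:wait,S:car2-GO,W:wait | queues: N=1 E=1 S=0 W=3
Step 2 [NS]: N:car7-GO,E:wait,S:empty,W:wait | queues: N=0 E=1 S=0 W=3
Step 3 [NS]: N:empty,E:wait,S:empty,W:wait | queues: N=0 E=1 S=0 W=3
Step 4 [NS]: N:empty,E:wait,S:empty,W:wait | queues: N=0 E=1 S=0 W=3
Step 5 [EW]: N:wait,E:car4-GO,S:wait,W:car1-GO | queues: N=0 E=0 S=0 W=2
Step 6 [EW]: N:wait,E:empty,S:wait,W:car3-GO | queues: N=0 E=0 S=0 W=1
Step 7 [NS]: N:empty,E:wait,S:empty,W:wait | queues: N=0 E=0 S=0 W=1
Step 8 [NS]: N:empty,E:wait,S:empty,W:wait | queues: N=0 E=0 S=0 W=1
Step 9 [NS]: N:empty,E:wait,S:empty,W:wait | queues: N=0 E=0 S=0 W=1

N: empty
E: empty
S: empty
W: 5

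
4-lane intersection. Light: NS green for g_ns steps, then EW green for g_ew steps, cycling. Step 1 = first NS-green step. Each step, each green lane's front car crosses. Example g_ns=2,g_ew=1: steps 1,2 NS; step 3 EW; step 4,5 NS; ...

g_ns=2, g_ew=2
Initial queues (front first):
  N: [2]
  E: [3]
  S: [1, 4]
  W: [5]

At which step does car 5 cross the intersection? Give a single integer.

Step 1 [NS]: N:car2-GO,E:wait,S:car1-GO,W:wait | queues: N=0 E=1 S=1 W=1
Step 2 [NS]: N:empty,E:wait,S:car4-GO,W:wait | queues: N=0 E=1 S=0 W=1
Step 3 [EW]: N:wait,E:car3-GO,S:wait,W:car5-GO | queues: N=0 E=0 S=0 W=0
Car 5 crosses at step 3

3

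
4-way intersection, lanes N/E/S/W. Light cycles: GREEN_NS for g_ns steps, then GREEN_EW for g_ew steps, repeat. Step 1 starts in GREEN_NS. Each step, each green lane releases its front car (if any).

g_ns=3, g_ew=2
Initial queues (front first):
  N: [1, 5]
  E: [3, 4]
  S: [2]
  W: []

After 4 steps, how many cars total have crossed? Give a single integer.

Step 1 [NS]: N:car1-GO,E:wait,S:car2-GO,W:wait | queues: N=1 E=2 S=0 W=0
Step 2 [NS]: N:car5-GO,E:wait,S:empty,W:wait | queues: N=0 E=2 S=0 W=0
Step 3 [NS]: N:empty,E:wait,S:empty,W:wait | queues: N=0 E=2 S=0 W=0
Step 4 [EW]: N:wait,E:car3-GO,S:wait,W:empty | queues: N=0 E=1 S=0 W=0
Cars crossed by step 4: 4

Answer: 4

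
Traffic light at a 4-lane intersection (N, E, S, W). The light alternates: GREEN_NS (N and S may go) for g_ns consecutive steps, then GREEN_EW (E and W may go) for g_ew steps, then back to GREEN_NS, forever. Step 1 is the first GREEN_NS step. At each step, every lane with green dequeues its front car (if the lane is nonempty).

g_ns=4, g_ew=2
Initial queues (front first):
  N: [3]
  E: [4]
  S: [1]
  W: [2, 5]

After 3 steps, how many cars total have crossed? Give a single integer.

Answer: 2

Derivation:
Step 1 [NS]: N:car3-GO,E:wait,S:car1-GO,W:wait | queues: N=0 E=1 S=0 W=2
Step 2 [NS]: N:empty,E:wait,S:empty,W:wait | queues: N=0 E=1 S=0 W=2
Step 3 [NS]: N:empty,E:wait,S:empty,W:wait | queues: N=0 E=1 S=0 W=2
Cars crossed by step 3: 2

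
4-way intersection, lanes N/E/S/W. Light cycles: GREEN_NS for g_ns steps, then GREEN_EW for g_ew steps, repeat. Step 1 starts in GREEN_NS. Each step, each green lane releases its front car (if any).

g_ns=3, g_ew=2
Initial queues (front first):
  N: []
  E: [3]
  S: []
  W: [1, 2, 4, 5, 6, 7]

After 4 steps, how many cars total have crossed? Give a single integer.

Step 1 [NS]: N:empty,E:wait,S:empty,W:wait | queues: N=0 E=1 S=0 W=6
Step 2 [NS]: N:empty,E:wait,S:empty,W:wait | queues: N=0 E=1 S=0 W=6
Step 3 [NS]: N:empty,E:wait,S:empty,W:wait | queues: N=0 E=1 S=0 W=6
Step 4 [EW]: N:wait,E:car3-GO,S:wait,W:car1-GO | queues: N=0 E=0 S=0 W=5
Cars crossed by step 4: 2

Answer: 2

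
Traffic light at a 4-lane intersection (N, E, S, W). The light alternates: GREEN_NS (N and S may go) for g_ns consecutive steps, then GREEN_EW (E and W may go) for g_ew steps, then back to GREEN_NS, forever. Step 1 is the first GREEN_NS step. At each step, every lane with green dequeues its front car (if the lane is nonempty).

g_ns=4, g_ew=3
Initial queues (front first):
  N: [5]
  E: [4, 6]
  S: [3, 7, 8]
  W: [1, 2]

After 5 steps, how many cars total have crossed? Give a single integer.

Answer: 6

Derivation:
Step 1 [NS]: N:car5-GO,E:wait,S:car3-GO,W:wait | queues: N=0 E=2 S=2 W=2
Step 2 [NS]: N:empty,E:wait,S:car7-GO,W:wait | queues: N=0 E=2 S=1 W=2
Step 3 [NS]: N:empty,E:wait,S:car8-GO,W:wait | queues: N=0 E=2 S=0 W=2
Step 4 [NS]: N:empty,E:wait,S:empty,W:wait | queues: N=0 E=2 S=0 W=2
Step 5 [EW]: N:wait,E:car4-GO,S:wait,W:car1-GO | queues: N=0 E=1 S=0 W=1
Cars crossed by step 5: 6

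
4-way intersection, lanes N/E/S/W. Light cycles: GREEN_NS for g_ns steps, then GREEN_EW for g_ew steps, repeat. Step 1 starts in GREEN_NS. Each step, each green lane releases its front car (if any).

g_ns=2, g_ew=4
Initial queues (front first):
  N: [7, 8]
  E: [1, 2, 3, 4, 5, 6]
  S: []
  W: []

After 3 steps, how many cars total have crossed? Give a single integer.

Step 1 [NS]: N:car7-GO,E:wait,S:empty,W:wait | queues: N=1 E=6 S=0 W=0
Step 2 [NS]: N:car8-GO,E:wait,S:empty,W:wait | queues: N=0 E=6 S=0 W=0
Step 3 [EW]: N:wait,E:car1-GO,S:wait,W:empty | queues: N=0 E=5 S=0 W=0
Cars crossed by step 3: 3

Answer: 3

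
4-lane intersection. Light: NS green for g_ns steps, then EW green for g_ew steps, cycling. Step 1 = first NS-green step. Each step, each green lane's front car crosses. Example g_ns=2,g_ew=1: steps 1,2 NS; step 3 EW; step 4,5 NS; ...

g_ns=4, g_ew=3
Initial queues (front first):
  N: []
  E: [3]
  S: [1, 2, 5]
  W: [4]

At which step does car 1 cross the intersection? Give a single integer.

Step 1 [NS]: N:empty,E:wait,S:car1-GO,W:wait | queues: N=0 E=1 S=2 W=1
Step 2 [NS]: N:empty,E:wait,S:car2-GO,W:wait | queues: N=0 E=1 S=1 W=1
Step 3 [NS]: N:empty,E:wait,S:car5-GO,W:wait | queues: N=0 E=1 S=0 W=1
Step 4 [NS]: N:empty,E:wait,S:empty,W:wait | queues: N=0 E=1 S=0 W=1
Step 5 [EW]: N:wait,E:car3-GO,S:wait,W:car4-GO | queues: N=0 E=0 S=0 W=0
Car 1 crosses at step 1

1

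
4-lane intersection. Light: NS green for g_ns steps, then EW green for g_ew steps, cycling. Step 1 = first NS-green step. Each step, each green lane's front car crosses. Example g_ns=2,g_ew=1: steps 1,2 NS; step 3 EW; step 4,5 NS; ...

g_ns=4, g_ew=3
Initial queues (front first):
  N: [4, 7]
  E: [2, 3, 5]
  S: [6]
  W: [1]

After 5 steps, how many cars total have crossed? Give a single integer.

Answer: 5

Derivation:
Step 1 [NS]: N:car4-GO,E:wait,S:car6-GO,W:wait | queues: N=1 E=3 S=0 W=1
Step 2 [NS]: N:car7-GO,E:wait,S:empty,W:wait | queues: N=0 E=3 S=0 W=1
Step 3 [NS]: N:empty,E:wait,S:empty,W:wait | queues: N=0 E=3 S=0 W=1
Step 4 [NS]: N:empty,E:wait,S:empty,W:wait | queues: N=0 E=3 S=0 W=1
Step 5 [EW]: N:wait,E:car2-GO,S:wait,W:car1-GO | queues: N=0 E=2 S=0 W=0
Cars crossed by step 5: 5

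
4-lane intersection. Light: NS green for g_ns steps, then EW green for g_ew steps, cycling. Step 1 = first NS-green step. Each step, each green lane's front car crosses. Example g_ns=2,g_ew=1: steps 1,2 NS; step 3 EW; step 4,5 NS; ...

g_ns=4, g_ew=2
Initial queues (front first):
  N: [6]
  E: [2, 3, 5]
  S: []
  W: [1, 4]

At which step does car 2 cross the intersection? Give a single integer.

Step 1 [NS]: N:car6-GO,E:wait,S:empty,W:wait | queues: N=0 E=3 S=0 W=2
Step 2 [NS]: N:empty,E:wait,S:empty,W:wait | queues: N=0 E=3 S=0 W=2
Step 3 [NS]: N:empty,E:wait,S:empty,W:wait | queues: N=0 E=3 S=0 W=2
Step 4 [NS]: N:empty,E:wait,S:empty,W:wait | queues: N=0 E=3 S=0 W=2
Step 5 [EW]: N:wait,E:car2-GO,S:wait,W:car1-GO | queues: N=0 E=2 S=0 W=1
Step 6 [EW]: N:wait,E:car3-GO,S:wait,W:car4-GO | queues: N=0 E=1 S=0 W=0
Step 7 [NS]: N:empty,E:wait,S:empty,W:wait | queues: N=0 E=1 S=0 W=0
Step 8 [NS]: N:empty,E:wait,S:empty,W:wait | queues: N=0 E=1 S=0 W=0
Step 9 [NS]: N:empty,E:wait,S:empty,W:wait | queues: N=0 E=1 S=0 W=0
Step 10 [NS]: N:empty,E:wait,S:empty,W:wait | queues: N=0 E=1 S=0 W=0
Step 11 [EW]: N:wait,E:car5-GO,S:wait,W:empty | queues: N=0 E=0 S=0 W=0
Car 2 crosses at step 5

5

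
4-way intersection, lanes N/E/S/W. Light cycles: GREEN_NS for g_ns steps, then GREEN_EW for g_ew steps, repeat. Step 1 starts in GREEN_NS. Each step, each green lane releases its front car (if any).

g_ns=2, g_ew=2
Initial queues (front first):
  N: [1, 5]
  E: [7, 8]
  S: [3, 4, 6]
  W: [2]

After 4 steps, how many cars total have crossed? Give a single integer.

Answer: 7

Derivation:
Step 1 [NS]: N:car1-GO,E:wait,S:car3-GO,W:wait | queues: N=1 E=2 S=2 W=1
Step 2 [NS]: N:car5-GO,E:wait,S:car4-GO,W:wait | queues: N=0 E=2 S=1 W=1
Step 3 [EW]: N:wait,E:car7-GO,S:wait,W:car2-GO | queues: N=0 E=1 S=1 W=0
Step 4 [EW]: N:wait,E:car8-GO,S:wait,W:empty | queues: N=0 E=0 S=1 W=0
Cars crossed by step 4: 7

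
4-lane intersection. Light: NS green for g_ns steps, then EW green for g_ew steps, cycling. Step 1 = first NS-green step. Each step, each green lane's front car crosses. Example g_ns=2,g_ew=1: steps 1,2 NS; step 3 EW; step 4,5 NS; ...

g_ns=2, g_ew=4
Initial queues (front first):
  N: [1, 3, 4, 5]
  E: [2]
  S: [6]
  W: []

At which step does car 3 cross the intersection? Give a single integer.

Step 1 [NS]: N:car1-GO,E:wait,S:car6-GO,W:wait | queues: N=3 E=1 S=0 W=0
Step 2 [NS]: N:car3-GO,E:wait,S:empty,W:wait | queues: N=2 E=1 S=0 W=0
Step 3 [EW]: N:wait,E:car2-GO,S:wait,W:empty | queues: N=2 E=0 S=0 W=0
Step 4 [EW]: N:wait,E:empty,S:wait,W:empty | queues: N=2 E=0 S=0 W=0
Step 5 [EW]: N:wait,E:empty,S:wait,W:empty | queues: N=2 E=0 S=0 W=0
Step 6 [EW]: N:wait,E:empty,S:wait,W:empty | queues: N=2 E=0 S=0 W=0
Step 7 [NS]: N:car4-GO,E:wait,S:empty,W:wait | queues: N=1 E=0 S=0 W=0
Step 8 [NS]: N:car5-GO,E:wait,S:empty,W:wait | queues: N=0 E=0 S=0 W=0
Car 3 crosses at step 2

2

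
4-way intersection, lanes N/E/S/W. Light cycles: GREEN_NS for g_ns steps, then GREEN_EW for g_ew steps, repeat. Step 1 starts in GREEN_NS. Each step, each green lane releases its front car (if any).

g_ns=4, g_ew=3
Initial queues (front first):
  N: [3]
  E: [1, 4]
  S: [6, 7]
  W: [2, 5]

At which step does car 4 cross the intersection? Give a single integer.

Step 1 [NS]: N:car3-GO,E:wait,S:car6-GO,W:wait | queues: N=0 E=2 S=1 W=2
Step 2 [NS]: N:empty,E:wait,S:car7-GO,W:wait | queues: N=0 E=2 S=0 W=2
Step 3 [NS]: N:empty,E:wait,S:empty,W:wait | queues: N=0 E=2 S=0 W=2
Step 4 [NS]: N:empty,E:wait,S:empty,W:wait | queues: N=0 E=2 S=0 W=2
Step 5 [EW]: N:wait,E:car1-GO,S:wait,W:car2-GO | queues: N=0 E=1 S=0 W=1
Step 6 [EW]: N:wait,E:car4-GO,S:wait,W:car5-GO | queues: N=0 E=0 S=0 W=0
Car 4 crosses at step 6

6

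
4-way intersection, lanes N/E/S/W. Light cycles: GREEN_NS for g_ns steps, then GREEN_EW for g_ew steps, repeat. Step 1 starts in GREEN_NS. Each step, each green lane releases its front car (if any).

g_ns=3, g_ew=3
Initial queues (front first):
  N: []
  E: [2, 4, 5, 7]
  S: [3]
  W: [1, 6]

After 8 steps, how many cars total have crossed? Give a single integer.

Answer: 6

Derivation:
Step 1 [NS]: N:empty,E:wait,S:car3-GO,W:wait | queues: N=0 E=4 S=0 W=2
Step 2 [NS]: N:empty,E:wait,S:empty,W:wait | queues: N=0 E=4 S=0 W=2
Step 3 [NS]: N:empty,E:wait,S:empty,W:wait | queues: N=0 E=4 S=0 W=2
Step 4 [EW]: N:wait,E:car2-GO,S:wait,W:car1-GO | queues: N=0 E=3 S=0 W=1
Step 5 [EW]: N:wait,E:car4-GO,S:wait,W:car6-GO | queues: N=0 E=2 S=0 W=0
Step 6 [EW]: N:wait,E:car5-GO,S:wait,W:empty | queues: N=0 E=1 S=0 W=0
Step 7 [NS]: N:empty,E:wait,S:empty,W:wait | queues: N=0 E=1 S=0 W=0
Step 8 [NS]: N:empty,E:wait,S:empty,W:wait | queues: N=0 E=1 S=0 W=0
Cars crossed by step 8: 6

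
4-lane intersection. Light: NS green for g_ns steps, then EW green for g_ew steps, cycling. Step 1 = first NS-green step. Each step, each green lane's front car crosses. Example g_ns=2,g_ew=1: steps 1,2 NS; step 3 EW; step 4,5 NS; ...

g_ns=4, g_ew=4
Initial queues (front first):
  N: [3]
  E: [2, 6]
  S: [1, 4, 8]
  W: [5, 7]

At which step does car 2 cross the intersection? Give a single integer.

Step 1 [NS]: N:car3-GO,E:wait,S:car1-GO,W:wait | queues: N=0 E=2 S=2 W=2
Step 2 [NS]: N:empty,E:wait,S:car4-GO,W:wait | queues: N=0 E=2 S=1 W=2
Step 3 [NS]: N:empty,E:wait,S:car8-GO,W:wait | queues: N=0 E=2 S=0 W=2
Step 4 [NS]: N:empty,E:wait,S:empty,W:wait | queues: N=0 E=2 S=0 W=2
Step 5 [EW]: N:wait,E:car2-GO,S:wait,W:car5-GO | queues: N=0 E=1 S=0 W=1
Step 6 [EW]: N:wait,E:car6-GO,S:wait,W:car7-GO | queues: N=0 E=0 S=0 W=0
Car 2 crosses at step 5

5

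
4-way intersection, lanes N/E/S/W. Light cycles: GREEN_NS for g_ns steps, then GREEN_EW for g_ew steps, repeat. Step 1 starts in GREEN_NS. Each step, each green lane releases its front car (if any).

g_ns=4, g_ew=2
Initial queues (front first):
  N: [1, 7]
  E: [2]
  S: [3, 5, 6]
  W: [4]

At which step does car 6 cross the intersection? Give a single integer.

Step 1 [NS]: N:car1-GO,E:wait,S:car3-GO,W:wait | queues: N=1 E=1 S=2 W=1
Step 2 [NS]: N:car7-GO,E:wait,S:car5-GO,W:wait | queues: N=0 E=1 S=1 W=1
Step 3 [NS]: N:empty,E:wait,S:car6-GO,W:wait | queues: N=0 E=1 S=0 W=1
Step 4 [NS]: N:empty,E:wait,S:empty,W:wait | queues: N=0 E=1 S=0 W=1
Step 5 [EW]: N:wait,E:car2-GO,S:wait,W:car4-GO | queues: N=0 E=0 S=0 W=0
Car 6 crosses at step 3

3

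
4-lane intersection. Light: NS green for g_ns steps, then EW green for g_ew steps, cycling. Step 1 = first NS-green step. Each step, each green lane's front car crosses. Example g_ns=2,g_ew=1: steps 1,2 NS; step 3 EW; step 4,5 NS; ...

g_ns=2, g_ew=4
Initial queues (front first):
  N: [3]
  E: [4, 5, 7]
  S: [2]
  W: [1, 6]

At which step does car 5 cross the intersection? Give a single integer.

Step 1 [NS]: N:car3-GO,E:wait,S:car2-GO,W:wait | queues: N=0 E=3 S=0 W=2
Step 2 [NS]: N:empty,E:wait,S:empty,W:wait | queues: N=0 E=3 S=0 W=2
Step 3 [EW]: N:wait,E:car4-GO,S:wait,W:car1-GO | queues: N=0 E=2 S=0 W=1
Step 4 [EW]: N:wait,E:car5-GO,S:wait,W:car6-GO | queues: N=0 E=1 S=0 W=0
Step 5 [EW]: N:wait,E:car7-GO,S:wait,W:empty | queues: N=0 E=0 S=0 W=0
Car 5 crosses at step 4

4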